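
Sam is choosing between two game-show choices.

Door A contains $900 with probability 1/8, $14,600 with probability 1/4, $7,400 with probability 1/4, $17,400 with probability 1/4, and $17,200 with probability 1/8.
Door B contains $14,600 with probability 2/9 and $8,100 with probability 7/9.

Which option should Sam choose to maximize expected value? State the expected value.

Door A ($12,112.50)

Door A = 1/8 × 900 + 1/4 × 14600 + 1/4 × 7400 + 1/4 × 17400 + 1/8 × 17200 = 112.5 + 3650 + 1850 + 4350 + 2150 = 12112.5
Door B = 2/9 × 14600 + 7/9 × 8100 = 3244.4444 + 6300 = 9544.4444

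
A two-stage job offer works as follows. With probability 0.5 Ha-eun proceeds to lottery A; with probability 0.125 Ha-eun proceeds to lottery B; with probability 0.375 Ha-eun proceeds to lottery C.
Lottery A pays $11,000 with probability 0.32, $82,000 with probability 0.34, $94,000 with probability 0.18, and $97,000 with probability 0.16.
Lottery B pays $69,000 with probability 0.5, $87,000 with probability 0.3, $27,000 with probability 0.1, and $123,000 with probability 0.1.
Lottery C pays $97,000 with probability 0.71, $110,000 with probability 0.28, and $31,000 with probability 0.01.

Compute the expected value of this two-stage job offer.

EV(A) = 0.32 × 11000 + 0.34 × 82000 + 0.18 × 94000 + 0.16 × 97000 = 3520 + 27880 + 16920 + 15520 = 63840
EV(B) = 0.5 × 69000 + 0.3 × 87000 + 0.1 × 27000 + 0.1 × 123000 = 34500 + 26100 + 2700 + 12300 = 75600
EV(C) = 0.71 × 97000 + 0.28 × 110000 + 0.01 × 31000 = 68870 + 30800 + 310 = 99980
Overall = 0.5 × 63840 + 0.125 × 75600 + 0.375 × 99980 = 31920 + 9450 + 37492.5 = 78862.5

$78,862.50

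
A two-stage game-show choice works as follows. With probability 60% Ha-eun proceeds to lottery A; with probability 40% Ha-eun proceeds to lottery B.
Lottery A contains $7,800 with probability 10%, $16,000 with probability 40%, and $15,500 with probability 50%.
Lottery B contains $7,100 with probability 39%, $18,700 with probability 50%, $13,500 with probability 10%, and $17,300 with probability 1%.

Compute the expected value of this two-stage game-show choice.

$14,414.80

EV(A) = 0.1 × 7800 + 0.4 × 16000 + 0.5 × 15500 = 780 + 6400 + 7750 = 14930
EV(B) = 0.39 × 7100 + 0.5 × 18700 + 0.1 × 13500 + 0.01 × 17300 = 2769 + 9350 + 1350 + 173 = 13642
Overall = 0.6 × 14930 + 0.4 × 13642 = 8958 + 5456.8 = 14414.8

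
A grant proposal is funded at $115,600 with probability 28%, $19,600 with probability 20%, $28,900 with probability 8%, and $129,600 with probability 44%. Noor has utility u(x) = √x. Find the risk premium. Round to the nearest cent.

E[u] = 0.28·√115600 + 0.2·√19600 + 0.08·√28900 + 0.44·√129600 = 0.28·340 + 0.2·140 + 0.08·170 + 0.44·360 = 295.2
CE = (295.2)² = 87143.04
Risk premium = EV − CE = 95624 − 87143.04 = 8480.96

$8,480.96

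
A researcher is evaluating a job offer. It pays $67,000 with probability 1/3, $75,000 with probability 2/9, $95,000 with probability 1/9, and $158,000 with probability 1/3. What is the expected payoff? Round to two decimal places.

EV = 1/3 × 67000 + 2/9 × 75000 + 1/9 × 95000 + 1/3 × 158000 = 22333.3333 + 16666.6667 + 10555.5556 + 52666.6667 = 102222.2222

$102,222.22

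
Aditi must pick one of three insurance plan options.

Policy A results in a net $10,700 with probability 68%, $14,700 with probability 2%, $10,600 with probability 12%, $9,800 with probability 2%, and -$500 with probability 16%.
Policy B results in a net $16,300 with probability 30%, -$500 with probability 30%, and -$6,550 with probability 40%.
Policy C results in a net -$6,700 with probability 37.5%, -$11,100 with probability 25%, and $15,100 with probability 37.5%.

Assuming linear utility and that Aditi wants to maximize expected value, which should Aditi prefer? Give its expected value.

Policy A ($8,958)

Policy A = 0.68 × 10700 + 0.02 × 14700 + 0.12 × 10600 + 0.02 × 9800 + 0.16 × (-500) = 7276 + 294 + 1272 + 196 − 80 = 8958
Policy B = 0.3 × 16300 + 0.3 × (-500) + 0.4 × (-6550) = 4890 − 150 − 2620 = 2120
Policy C = 0.375 × (-6700) + 0.25 × (-11100) + 0.375 × 15100 = -2512.5 − 2775 + 5662.5 = 375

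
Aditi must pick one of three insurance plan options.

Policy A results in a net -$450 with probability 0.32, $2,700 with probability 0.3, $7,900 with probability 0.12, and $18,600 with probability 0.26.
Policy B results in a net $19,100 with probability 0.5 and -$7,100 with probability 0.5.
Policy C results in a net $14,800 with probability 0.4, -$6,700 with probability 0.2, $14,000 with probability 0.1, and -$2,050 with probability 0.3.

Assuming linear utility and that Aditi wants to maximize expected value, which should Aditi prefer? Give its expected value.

Policy A = 0.32 × (-450) + 0.3 × 2700 + 0.12 × 7900 + 0.26 × 18600 = -144 + 810 + 948 + 4836 = 6450
Policy B = 0.5 × 19100 + 0.5 × (-7100) = 9550 − 3550 = 6000
Policy C = 0.4 × 14800 + 0.2 × (-6700) + 0.1 × 14000 + 0.3 × (-2050) = 5920 − 1340 + 1400 − 615 = 5365

Policy A ($6,450)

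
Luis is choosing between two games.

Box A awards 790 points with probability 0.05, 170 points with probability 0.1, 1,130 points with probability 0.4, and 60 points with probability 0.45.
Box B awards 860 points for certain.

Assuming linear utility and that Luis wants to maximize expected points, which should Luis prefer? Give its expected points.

Box A = 0.05 × 790 + 0.1 × 170 + 0.4 × 1130 + 0.45 × 60 = 39.5 + 17 + 452 + 27 = 535.5
Box B: 860 (certain)

Box B (860 points)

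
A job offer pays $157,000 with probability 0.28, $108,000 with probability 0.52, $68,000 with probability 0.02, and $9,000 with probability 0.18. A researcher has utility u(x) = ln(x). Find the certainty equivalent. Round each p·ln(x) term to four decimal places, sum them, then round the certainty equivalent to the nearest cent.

$75,962.87

E[u] = 0.28·ln(157000) + 0.52·ln(108000) + 0.02·ln(68000) + 0.18·ln(9000) = 3.3499 + 6.0267 + 0.2225 + 1.6389 = 11.2380
CE = e^11.2380 ≈ 75962.87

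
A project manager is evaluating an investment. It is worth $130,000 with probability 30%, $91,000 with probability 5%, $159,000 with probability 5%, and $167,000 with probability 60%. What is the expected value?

EV = 0.3 × 130000 + 0.05 × 91000 + 0.05 × 159000 + 0.6 × 167000 = 39000 + 4550 + 7950 + 100200 = 151700

$151,700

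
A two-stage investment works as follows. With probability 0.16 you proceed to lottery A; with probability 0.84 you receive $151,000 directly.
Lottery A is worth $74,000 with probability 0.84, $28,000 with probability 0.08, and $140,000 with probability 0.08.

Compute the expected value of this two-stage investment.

$138,936

EV(A) = 0.84 × 74000 + 0.08 × 28000 + 0.08 × 140000 = 62160 + 2240 + 11200 = 75600
Branch B: 151000 (certain)
Overall = 0.16 × 75600 + 0.84 × 151000 = 12096 + 126840 = 138936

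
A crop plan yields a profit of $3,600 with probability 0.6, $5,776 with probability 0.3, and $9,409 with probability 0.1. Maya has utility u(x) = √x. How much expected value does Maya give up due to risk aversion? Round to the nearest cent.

E[u] = 0.6·√3600 + 0.3·√5776 + 0.1·√9409 = 0.6·60 + 0.3·76 + 0.1·97 = 68.5
CE = (68.5)² = 4692.25
Risk premium = EV − CE = 4833.7 − 4692.25 = 141.45

$141.45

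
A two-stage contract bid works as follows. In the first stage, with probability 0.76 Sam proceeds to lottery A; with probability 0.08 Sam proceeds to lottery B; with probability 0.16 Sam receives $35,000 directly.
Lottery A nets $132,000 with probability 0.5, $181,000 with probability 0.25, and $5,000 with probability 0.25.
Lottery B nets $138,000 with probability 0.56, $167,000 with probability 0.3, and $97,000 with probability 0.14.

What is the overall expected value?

EV(A) = 0.5 × 132000 + 0.25 × 181000 + 0.25 × 5000 = 66000 + 45250 + 1250 = 112500
EV(B) = 0.56 × 138000 + 0.3 × 167000 + 0.14 × 97000 = 77280 + 50100 + 13580 = 140960
Branch C: 35000 (certain)
Overall = 0.76 × 112500 + 0.08 × 140960 + 0.16 × 35000 = 85500 + 11276.8 + 5600 = 102376.8

$102,376.80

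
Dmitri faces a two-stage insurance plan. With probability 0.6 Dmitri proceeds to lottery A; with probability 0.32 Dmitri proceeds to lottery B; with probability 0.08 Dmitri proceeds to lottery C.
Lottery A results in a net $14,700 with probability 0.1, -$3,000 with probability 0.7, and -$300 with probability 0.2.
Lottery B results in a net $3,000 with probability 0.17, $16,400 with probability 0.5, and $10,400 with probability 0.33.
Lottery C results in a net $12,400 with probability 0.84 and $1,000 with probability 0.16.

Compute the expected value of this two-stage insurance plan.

$4,317.52

EV(A) = 0.1 × 14700 + 0.7 × (-3000) + 0.2 × (-300) = 1470 − 2100 − 60 = -690
EV(B) = 0.17 × 3000 + 0.5 × 16400 + 0.33 × 10400 = 510 + 8200 + 3432 = 12142
EV(C) = 0.84 × 12400 + 0.16 × 1000 = 10416 + 160 = 10576
Overall = 0.6 × (-690) + 0.32 × 12142 + 0.08 × 10576 = -414 + 3885.44 + 846.08 = 4317.52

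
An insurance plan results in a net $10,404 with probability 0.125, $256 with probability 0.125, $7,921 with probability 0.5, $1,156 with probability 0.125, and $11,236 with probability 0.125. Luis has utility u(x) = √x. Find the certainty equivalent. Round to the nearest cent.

$5,890.56

E[u] = 0.125·√10404 + 0.125·√256 + 0.5·√7921 + 0.125·√1156 + 0.125·√11236 = 0.125·102 + 0.125·16 + 0.5·89 + 0.125·34 + 0.125·106 = 76.75
CE = (76.75)² = 5890.5625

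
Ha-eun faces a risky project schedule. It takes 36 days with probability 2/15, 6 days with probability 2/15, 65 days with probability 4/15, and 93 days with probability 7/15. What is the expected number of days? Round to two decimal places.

EV = 2/15 × 36 + 2/15 × 6 + 4/15 × 65 + 7/15 × 93 = 4.8 + 0.8 + 17.3333 + 43.4 = 66.3333

66.33 days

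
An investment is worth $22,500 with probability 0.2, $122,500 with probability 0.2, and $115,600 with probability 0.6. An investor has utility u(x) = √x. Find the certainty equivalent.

E[u] = 0.2·√22500 + 0.2·√122500 + 0.6·√115600 = 0.2·150 + 0.2·350 + 0.6·340 = 304
CE = (304)² = 92416

$92,416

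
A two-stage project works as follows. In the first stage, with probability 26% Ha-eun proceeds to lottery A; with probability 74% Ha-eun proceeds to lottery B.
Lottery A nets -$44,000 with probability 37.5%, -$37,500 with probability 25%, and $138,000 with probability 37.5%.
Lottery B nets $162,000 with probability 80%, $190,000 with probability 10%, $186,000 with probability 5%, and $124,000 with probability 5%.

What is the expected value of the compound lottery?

EV(A) = 0.375 × (-44000) + 0.25 × (-37500) + 0.375 × 138000 = -16500 − 9375 + 51750 = 25875
EV(B) = 0.8 × 162000 + 0.1 × 190000 + 0.05 × 186000 + 0.05 × 124000 = 129600 + 19000 + 9300 + 6200 = 164100
Overall = 0.26 × 25875 + 0.74 × 164100 = 6727.5 + 121434 = 128161.5

$128,161.50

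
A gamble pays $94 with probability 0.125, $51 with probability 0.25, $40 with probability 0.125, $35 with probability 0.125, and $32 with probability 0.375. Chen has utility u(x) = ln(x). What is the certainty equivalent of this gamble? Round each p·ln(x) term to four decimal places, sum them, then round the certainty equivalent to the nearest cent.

E[u] = 0.125·ln(94) + 0.25·ln(51) + 0.125·ln(40) + 0.125·ln(35) + 0.375·ln(32) = 0.5679 + 0.9830 + 0.4611 + 0.4444 + 1.2997 = 3.7561
CE = e^3.7561 ≈ 42.78

$42.78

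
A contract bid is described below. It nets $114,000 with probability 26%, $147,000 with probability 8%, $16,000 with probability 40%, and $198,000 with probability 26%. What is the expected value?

EV = 0.26 × 114000 + 0.08 × 147000 + 0.4 × 16000 + 0.26 × 198000 = 29640 + 11760 + 6400 + 51480 = 99280

$99,280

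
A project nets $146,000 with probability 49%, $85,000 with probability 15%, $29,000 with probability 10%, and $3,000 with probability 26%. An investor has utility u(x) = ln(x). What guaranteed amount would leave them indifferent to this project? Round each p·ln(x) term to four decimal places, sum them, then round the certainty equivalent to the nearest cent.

E[u] = 0.49·ln(146000) + 0.15·ln(85000) + 0.1·ln(29000) + 0.26·ln(3000) = 5.8268 + 1.7026 + 1.0275 + 2.0817 = 10.6386
CE = e^10.6386 ≈ 41714.33

$41,714.33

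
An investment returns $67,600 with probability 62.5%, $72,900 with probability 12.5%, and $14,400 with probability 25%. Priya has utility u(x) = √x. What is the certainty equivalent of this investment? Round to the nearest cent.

E[u] = 0.625·√67600 + 0.125·√72900 + 0.25·√14400 = 0.625·260 + 0.125·270 + 0.25·120 = 226.25
CE = (226.25)² = 51189.0625

$51,189.06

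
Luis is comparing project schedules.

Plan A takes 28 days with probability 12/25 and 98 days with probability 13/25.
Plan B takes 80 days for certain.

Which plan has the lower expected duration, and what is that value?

Plan A (64.4 days)

Plan A = 12/25 × 28 + 13/25 × 98 = 13.44 + 50.96 = 64.4
Plan B: 80 (certain)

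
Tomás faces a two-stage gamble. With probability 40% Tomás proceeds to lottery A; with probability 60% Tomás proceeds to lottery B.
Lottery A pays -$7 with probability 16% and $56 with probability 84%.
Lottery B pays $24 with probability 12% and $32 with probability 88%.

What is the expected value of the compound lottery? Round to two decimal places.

$36.99

EV(A) = 0.16 × (-7) + 0.84 × 56 = -1.12 + 47.04 = 45.92
EV(B) = 0.12 × 24 + 0.88 × 32 = 2.88 + 28.16 = 31.04
Overall = 0.4 × 45.92 + 0.6 × 31.04 = 18.368 + 18.624 = 36.992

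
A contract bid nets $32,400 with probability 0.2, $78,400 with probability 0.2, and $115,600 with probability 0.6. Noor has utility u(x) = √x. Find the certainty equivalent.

$87,616

E[u] = 0.2·√32400 + 0.2·√78400 + 0.6·√115600 = 0.2·180 + 0.2·280 + 0.6·340 = 296
CE = (296)² = 87616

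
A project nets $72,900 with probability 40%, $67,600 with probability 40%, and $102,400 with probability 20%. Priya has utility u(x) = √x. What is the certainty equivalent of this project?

E[u] = 0.4·√72900 + 0.4·√67600 + 0.2·√102400 = 0.4·270 + 0.4·260 + 0.2·320 = 276
CE = (276)² = 76176

$76,176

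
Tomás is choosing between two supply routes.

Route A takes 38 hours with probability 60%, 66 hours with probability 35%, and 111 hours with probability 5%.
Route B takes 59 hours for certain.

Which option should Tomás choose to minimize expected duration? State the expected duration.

Route A (51.45 hours)

Route A = 0.6 × 38 + 0.35 × 66 + 0.05 × 111 = 22.8 + 23.1 + 5.55 = 51.45
Route B: 59 (certain)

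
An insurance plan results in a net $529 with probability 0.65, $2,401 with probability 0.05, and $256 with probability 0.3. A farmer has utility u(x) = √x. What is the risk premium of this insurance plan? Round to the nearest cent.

$47.86

E[u] = 0.65·√529 + 0.05·√2401 + 0.3·√256 = 0.65·23 + 0.05·49 + 0.3·16 = 22.2
CE = (22.2)² = 492.84
Risk premium = EV − CE = 540.7 − 492.84 = 47.86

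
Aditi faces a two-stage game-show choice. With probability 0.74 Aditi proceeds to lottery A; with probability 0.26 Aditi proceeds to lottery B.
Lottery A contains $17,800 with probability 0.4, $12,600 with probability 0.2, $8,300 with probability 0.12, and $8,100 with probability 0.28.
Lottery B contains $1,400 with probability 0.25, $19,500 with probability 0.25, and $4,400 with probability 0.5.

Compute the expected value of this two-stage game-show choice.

$11,479.46

EV(A) = 0.4 × 17800 + 0.2 × 12600 + 0.12 × 8300 + 0.28 × 8100 = 7120 + 2520 + 996 + 2268 = 12904
EV(B) = 0.25 × 1400 + 0.25 × 19500 + 0.5 × 4400 = 350 + 4875 + 2200 = 7425
Overall = 0.74 × 12904 + 0.26 × 7425 = 9548.96 + 1930.5 = 11479.46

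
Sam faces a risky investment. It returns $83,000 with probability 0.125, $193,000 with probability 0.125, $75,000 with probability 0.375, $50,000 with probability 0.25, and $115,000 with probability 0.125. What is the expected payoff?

$89,500

EV = 0.125 × 83000 + 0.125 × 193000 + 0.375 × 75000 + 0.25 × 50000 + 0.125 × 115000 = 10375 + 24125 + 28125 + 12500 + 14375 = 89500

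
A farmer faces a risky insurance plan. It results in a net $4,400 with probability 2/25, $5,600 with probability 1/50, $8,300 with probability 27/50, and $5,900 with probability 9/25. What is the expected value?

$7,070

EV = 2/25 × 4400 + 1/50 × 5600 + 27/50 × 8300 + 9/25 × 5900 = 352 + 112 + 4482 + 2124 = 7070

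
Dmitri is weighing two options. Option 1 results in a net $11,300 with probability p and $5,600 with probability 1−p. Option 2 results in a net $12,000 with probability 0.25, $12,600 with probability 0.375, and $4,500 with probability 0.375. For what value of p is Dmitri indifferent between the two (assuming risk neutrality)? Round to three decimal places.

p = 0.669

EV(Option 2) = 0.25 × 12000 + 0.375 × 12600 + 0.375 × 4500 = 3000 + 4725 + 1687.5 = 9412.5
p·11300 + (1−p)·5600 = 9412.5
5700p + 5600 = 9412.5
p = (9412.5 − 5600) / 5700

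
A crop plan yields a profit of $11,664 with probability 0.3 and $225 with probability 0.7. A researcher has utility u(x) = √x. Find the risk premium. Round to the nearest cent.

$1,816.29

E[u] = 0.3·√11664 + 0.7·√225 = 0.3·108 + 0.7·15 = 42.9
CE = (42.9)² = 1840.41
Risk premium = EV − CE = 3656.7 − 1840.41 = 1816.29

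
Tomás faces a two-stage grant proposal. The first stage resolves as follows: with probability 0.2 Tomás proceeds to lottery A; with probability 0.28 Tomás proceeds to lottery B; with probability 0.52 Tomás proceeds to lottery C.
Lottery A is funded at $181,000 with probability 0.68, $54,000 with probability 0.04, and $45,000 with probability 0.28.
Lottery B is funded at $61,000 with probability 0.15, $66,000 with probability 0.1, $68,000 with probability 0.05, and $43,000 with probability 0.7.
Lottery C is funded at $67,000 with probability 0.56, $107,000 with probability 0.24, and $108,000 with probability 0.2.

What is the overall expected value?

EV(A) = 0.68 × 181000 + 0.04 × 54000 + 0.28 × 45000 = 123080 + 2160 + 12600 = 137840
EV(B) = 0.15 × 61000 + 0.1 × 66000 + 0.05 × 68000 + 0.7 × 43000 = 9150 + 6600 + 3400 + 30100 = 49250
EV(C) = 0.56 × 67000 + 0.24 × 107000 + 0.2 × 108000 = 37520 + 25680 + 21600 = 84800
Overall = 0.2 × 137840 + 0.28 × 49250 + 0.52 × 84800 = 27568 + 13790 + 44096 = 85454

$85,454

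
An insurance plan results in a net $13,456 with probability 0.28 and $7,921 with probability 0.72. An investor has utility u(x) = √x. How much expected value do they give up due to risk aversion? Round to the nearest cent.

$146.97

E[u] = 0.28·√13456 + 0.72·√7921 = 0.28·116 + 0.72·89 = 96.56
CE = (96.56)² = 9323.8336
Risk premium = EV − CE = 9470.8 − 9323.8336 = 146.9664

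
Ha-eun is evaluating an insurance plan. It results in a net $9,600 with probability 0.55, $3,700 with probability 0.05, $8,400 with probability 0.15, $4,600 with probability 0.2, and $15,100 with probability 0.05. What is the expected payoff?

EV = 0.55 × 9600 + 0.05 × 3700 + 0.15 × 8400 + 0.2 × 4600 + 0.05 × 15100 = 5280 + 185 + 1260 + 920 + 755 = 8400

$8,400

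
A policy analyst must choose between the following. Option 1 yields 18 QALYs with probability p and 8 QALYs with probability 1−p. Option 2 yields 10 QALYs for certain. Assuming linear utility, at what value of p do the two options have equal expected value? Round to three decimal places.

p·18 + (1−p)·8 = 10
10p + 8 = 10
p = (10 − 8) / 10

p = 0.200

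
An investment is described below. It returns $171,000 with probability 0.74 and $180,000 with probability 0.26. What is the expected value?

$173,340

EV = 0.74 × 171000 + 0.26 × 180000 = 126540 + 46800 = 173340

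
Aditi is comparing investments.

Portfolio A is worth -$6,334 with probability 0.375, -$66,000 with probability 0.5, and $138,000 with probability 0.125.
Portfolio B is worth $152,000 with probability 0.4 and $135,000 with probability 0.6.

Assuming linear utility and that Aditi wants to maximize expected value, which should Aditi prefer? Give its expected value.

Portfolio A = 0.375 × (-6334) + 0.5 × (-66000) + 0.125 × 138000 = -2375.25 − 33000 + 17250 = -18125.25
Portfolio B = 0.4 × 152000 + 0.6 × 135000 = 60800 + 81000 = 141800

Portfolio B ($141,800)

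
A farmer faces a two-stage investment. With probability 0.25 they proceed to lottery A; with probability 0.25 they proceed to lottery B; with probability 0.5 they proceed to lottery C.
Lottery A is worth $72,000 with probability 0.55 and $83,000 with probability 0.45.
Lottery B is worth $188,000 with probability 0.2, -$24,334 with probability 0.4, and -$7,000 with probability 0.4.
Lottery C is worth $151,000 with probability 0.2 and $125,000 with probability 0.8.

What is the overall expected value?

EV(A) = 0.55 × 72000 + 0.45 × 83000 = 39600 + 37350 = 76950
EV(B) = 0.2 × 188000 + 0.4 × (-24334) + 0.4 × (-7000) = 37600 − 9733.6 − 2800 = 25066.4
EV(C) = 0.2 × 151000 + 0.8 × 125000 = 30200 + 100000 = 130200
Overall = 0.25 × 76950 + 0.25 × 25066.4 + 0.5 × 130200 = 19237.5 + 6266.6 + 65100 = 90604.1

$90,604.10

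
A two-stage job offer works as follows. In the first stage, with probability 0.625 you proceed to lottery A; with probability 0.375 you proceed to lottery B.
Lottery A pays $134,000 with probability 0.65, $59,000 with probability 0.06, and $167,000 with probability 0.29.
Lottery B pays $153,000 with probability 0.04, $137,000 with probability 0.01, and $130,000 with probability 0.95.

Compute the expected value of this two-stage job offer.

EV(A) = 0.65 × 134000 + 0.06 × 59000 + 0.29 × 167000 = 87100 + 3540 + 48430 = 139070
EV(B) = 0.04 × 153000 + 0.01 × 137000 + 0.95 × 130000 = 6120 + 1370 + 123500 = 130990
Overall = 0.625 × 139070 + 0.375 × 130990 = 86918.75 + 49121.25 = 136040

$136,040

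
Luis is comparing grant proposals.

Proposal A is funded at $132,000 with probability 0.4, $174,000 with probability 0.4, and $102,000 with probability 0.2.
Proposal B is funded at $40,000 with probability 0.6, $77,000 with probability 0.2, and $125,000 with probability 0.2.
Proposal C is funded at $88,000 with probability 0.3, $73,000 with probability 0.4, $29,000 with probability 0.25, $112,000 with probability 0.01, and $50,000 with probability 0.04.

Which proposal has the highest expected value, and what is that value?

Proposal A ($142,800)

Proposal A = 0.4 × 132000 + 0.4 × 174000 + 0.2 × 102000 = 52800 + 69600 + 20400 = 142800
Proposal B = 0.6 × 40000 + 0.2 × 77000 + 0.2 × 125000 = 24000 + 15400 + 25000 = 64400
Proposal C = 0.3 × 88000 + 0.4 × 73000 + 0.25 × 29000 + 0.01 × 112000 + 0.04 × 50000 = 26400 + 29200 + 7250 + 1120 + 2000 = 65970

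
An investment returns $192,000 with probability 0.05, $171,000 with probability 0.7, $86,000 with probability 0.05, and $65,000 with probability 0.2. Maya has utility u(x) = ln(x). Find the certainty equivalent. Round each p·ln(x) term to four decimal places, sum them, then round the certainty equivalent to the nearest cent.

E[u] = 0.05·ln(192000) + 0.7·ln(171000) + 0.05·ln(86000) + 0.2·ln(65000) = 0.6083 + 8.4346 + 0.5681 + 2.2164 = 11.8274
CE = e^11.8274 ≈ 136953.95

$136,953.95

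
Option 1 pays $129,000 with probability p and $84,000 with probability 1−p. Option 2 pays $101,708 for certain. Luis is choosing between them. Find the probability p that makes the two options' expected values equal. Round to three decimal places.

p·129000 + (1−p)·84000 = 101708
45000p + 84000 = 101708
p = (101708 − 84000) / 45000

p = 0.394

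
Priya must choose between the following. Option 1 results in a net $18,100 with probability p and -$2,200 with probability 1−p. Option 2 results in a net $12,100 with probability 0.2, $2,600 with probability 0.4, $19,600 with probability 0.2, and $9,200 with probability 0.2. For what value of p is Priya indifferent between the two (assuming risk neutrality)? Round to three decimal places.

p = 0.563

EV(Option 2) = 0.2 × 12100 + 0.4 × 2600 + 0.2 × 19600 + 0.2 × 9200 = 2420 + 1040 + 3920 + 1840 = 9220
p·18100 + (1−p)·(-2200) = 9220
20300p − 2200 = 9220
p = (9220 + 2200) / 20300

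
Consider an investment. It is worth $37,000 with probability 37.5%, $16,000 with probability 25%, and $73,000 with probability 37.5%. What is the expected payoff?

EV = 0.375 × 37000 + 0.25 × 16000 + 0.375 × 73000 = 13875 + 4000 + 27375 = 45250

$45,250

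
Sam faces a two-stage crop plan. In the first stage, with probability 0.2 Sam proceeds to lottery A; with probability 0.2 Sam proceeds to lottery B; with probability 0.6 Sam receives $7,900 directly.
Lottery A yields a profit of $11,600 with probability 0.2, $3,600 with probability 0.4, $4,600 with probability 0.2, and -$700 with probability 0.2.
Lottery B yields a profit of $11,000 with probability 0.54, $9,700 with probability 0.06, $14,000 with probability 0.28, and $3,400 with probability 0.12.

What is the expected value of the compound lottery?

EV(A) = 0.2 × 11600 + 0.4 × 3600 + 0.2 × 4600 + 0.2 × (-700) = 2320 + 1440 + 920 − 140 = 4540
EV(B) = 0.54 × 11000 + 0.06 × 9700 + 0.28 × 14000 + 0.12 × 3400 = 5940 + 582 + 3920 + 408 = 10850
Branch C: 7900 (certain)
Overall = 0.2 × 4540 + 0.2 × 10850 + 0.6 × 7900 = 908 + 2170 + 4740 = 7818

$7,818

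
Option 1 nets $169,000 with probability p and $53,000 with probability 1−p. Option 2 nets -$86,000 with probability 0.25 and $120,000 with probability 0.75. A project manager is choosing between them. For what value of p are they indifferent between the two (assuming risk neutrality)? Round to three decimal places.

p = 0.134

EV(Option 2) = 0.25 × (-86000) + 0.75 × 120000 = -21500 + 90000 = 68500
p·169000 + (1−p)·53000 = 68500
116000p + 53000 = 68500
p = (68500 − 53000) / 116000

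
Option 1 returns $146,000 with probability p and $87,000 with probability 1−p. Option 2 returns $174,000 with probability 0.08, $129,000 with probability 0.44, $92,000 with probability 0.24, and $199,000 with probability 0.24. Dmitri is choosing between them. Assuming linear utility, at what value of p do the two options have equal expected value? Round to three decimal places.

EV(Option 2) = 0.08 × 174000 + 0.44 × 129000 + 0.24 × 92000 + 0.24 × 199000 = 13920 + 56760 + 22080 + 47760 = 140520
p·146000 + (1−p)·87000 = 140520
59000p + 87000 = 140520
p = (140520 − 87000) / 59000

p = 0.907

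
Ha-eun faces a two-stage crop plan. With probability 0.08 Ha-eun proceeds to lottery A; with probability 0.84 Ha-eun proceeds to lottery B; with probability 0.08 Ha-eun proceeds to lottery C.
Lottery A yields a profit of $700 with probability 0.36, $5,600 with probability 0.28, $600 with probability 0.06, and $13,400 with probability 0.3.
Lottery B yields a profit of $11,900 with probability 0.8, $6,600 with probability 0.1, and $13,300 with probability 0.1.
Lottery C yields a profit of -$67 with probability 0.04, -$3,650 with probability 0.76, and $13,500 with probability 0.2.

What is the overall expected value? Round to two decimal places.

$10,132.35

EV(A) = 0.36 × 700 + 0.28 × 5600 + 0.06 × 600 + 0.3 × 13400 = 252 + 1568 + 36 + 4020 = 5876
EV(B) = 0.8 × 11900 + 0.1 × 6600 + 0.1 × 13300 = 9520 + 660 + 1330 = 11510
EV(C) = 0.04 × (-67) + 0.76 × (-3650) + 0.2 × 13500 = -2.68 − 2774 + 2700 = -76.68
Overall = 0.08 × 5876 + 0.84 × 11510 + 0.08 × (-76.68) = 470.08 + 9668.4 − 6.1344 = 10132.3456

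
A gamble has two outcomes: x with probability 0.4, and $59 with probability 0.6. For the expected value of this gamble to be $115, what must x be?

x = $199

0.4·x + 0.6·59 = 115
0.4·x = 115 − 35.4 = 79.6
x = 79.6 / 0.4 = 199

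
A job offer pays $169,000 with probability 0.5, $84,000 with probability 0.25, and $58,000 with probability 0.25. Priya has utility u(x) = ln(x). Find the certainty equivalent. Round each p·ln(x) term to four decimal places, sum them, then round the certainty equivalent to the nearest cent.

$108,597.10

E[u] = 0.5·ln(169000) + 0.25·ln(84000) + 0.25·ln(58000) = 6.0188 + 2.8346 + 2.7420 = 11.5954
CE = e^11.5954 ≈ 108597.10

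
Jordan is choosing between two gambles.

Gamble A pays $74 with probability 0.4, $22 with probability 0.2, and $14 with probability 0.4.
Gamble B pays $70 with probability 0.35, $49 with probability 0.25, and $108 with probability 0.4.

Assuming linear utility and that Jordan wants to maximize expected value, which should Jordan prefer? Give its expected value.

Gamble A = 0.4 × 74 + 0.2 × 22 + 0.4 × 14 = 29.6 + 4.4 + 5.6 = 39.6
Gamble B = 0.35 × 70 + 0.25 × 49 + 0.4 × 108 = 24.5 + 12.25 + 43.2 = 79.95

Gamble B ($79.95)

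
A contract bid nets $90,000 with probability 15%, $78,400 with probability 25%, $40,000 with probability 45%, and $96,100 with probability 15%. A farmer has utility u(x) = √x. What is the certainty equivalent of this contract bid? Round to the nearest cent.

E[u] = 0.15·√90000 + 0.25·√78400 + 0.45·√40000 + 0.15·√96100 = 0.15·300 + 0.25·280 + 0.45·200 + 0.15·310 = 251.5
CE = (251.5)² = 63252.25

$63,252.25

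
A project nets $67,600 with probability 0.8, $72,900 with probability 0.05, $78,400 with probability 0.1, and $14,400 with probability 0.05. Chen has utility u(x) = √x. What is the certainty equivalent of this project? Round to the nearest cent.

E[u] = 0.8·√67600 + 0.05·√72900 + 0.1·√78400 + 0.05·√14400 = 0.8·260 + 0.05·270 + 0.1·280 + 0.05·120 = 255.5
CE = (255.5)² = 65280.25

$65,280.25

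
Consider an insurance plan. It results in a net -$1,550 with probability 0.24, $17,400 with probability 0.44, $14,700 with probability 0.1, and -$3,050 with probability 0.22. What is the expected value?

$8,083

EV = 0.24 × (-1550) + 0.44 × 17400 + 0.1 × 14700 + 0.22 × (-3050) = -372 + 7656 + 1470 − 671 = 8083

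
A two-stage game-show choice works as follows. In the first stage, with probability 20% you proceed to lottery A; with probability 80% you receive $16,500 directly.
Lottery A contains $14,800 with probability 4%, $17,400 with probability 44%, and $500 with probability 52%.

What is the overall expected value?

EV(A) = 0.04 × 14800 + 0.44 × 17400 + 0.52 × 500 = 592 + 7656 + 260 = 8508
Branch B: 16500 (certain)
Overall = 0.2 × 8508 + 0.8 × 16500 = 1701.6 + 13200 = 14901.6

$14,901.60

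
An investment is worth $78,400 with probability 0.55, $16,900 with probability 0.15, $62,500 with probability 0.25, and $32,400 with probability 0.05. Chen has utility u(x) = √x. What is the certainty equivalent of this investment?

E[u] = 0.55·√78400 + 0.15·√16900 + 0.25·√62500 + 0.05·√32400 = 0.55·280 + 0.15·130 + 0.25·250 + 0.05·180 = 245
CE = (245)² = 60025

$60,025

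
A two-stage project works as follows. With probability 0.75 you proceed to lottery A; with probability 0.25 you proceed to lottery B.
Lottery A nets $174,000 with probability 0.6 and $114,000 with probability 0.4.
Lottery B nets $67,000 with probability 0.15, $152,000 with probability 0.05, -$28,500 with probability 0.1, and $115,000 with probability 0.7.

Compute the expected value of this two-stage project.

EV(A) = 0.6 × 174000 + 0.4 × 114000 = 104400 + 45600 = 150000
EV(B) = 0.15 × 67000 + 0.05 × 152000 + 0.1 × (-28500) + 0.7 × 115000 = 10050 + 7600 − 2850 + 80500 = 95300
Overall = 0.75 × 150000 + 0.25 × 95300 = 112500 + 23825 = 136325

$136,325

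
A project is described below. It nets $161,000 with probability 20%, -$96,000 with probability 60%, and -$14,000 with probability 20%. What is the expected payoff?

-$28,200

EV = 0.2 × 161000 + 0.6 × (-96000) + 0.2 × (-14000) = 32200 − 57600 − 2800 = -28200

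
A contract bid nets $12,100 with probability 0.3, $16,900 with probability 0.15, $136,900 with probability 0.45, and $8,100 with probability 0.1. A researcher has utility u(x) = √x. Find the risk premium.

E[u] = 0.3·√12100 + 0.15·√16900 + 0.45·√136900 + 0.1·√8100 = 0.3·110 + 0.15·130 + 0.45·370 + 0.1·90 = 228
CE = (228)² = 51984
Risk premium = EV − CE = 68580 − 51984 = 16596

$16,596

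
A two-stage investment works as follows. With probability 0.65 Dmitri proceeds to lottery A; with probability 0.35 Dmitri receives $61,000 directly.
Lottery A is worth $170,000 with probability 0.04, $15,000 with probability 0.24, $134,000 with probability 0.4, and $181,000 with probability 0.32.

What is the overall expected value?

EV(A) = 0.04 × 170000 + 0.24 × 15000 + 0.4 × 134000 + 0.32 × 181000 = 6800 + 3600 + 53600 + 57920 = 121920
Branch B: 61000 (certain)
Overall = 0.65 × 121920 + 0.35 × 61000 = 79248 + 21350 = 100598

$100,598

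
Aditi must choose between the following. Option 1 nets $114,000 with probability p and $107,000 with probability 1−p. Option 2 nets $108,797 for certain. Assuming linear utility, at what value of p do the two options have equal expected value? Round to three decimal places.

p·114000 + (1−p)·107000 = 108797
7000p + 107000 = 108797
p = (108797 − 107000) / 7000

p = 0.257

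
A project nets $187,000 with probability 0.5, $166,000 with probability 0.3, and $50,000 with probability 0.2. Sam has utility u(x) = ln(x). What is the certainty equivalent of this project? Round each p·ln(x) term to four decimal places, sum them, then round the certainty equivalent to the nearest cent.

E[u] = 0.5·ln(187000) + 0.3·ln(166000) + 0.2·ln(50000) = 6.0694 + 3.6059 + 2.1640 = 11.8393
CE = e^11.8393 ≈ 138593.44

$138,593.44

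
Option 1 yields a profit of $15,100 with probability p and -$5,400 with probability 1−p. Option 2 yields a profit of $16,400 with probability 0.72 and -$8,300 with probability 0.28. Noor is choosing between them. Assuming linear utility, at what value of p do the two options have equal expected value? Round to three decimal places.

EV(Option 2) = 0.72 × 16400 + 0.28 × (-8300) = 11808 − 2324 = 9484
p·15100 + (1−p)·(-5400) = 9484
20500p − 5400 = 9484
p = (9484 + 5400) / 20500

p = 0.726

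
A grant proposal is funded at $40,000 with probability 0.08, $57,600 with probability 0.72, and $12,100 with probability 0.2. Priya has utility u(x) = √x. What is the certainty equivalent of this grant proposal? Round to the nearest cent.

$44,436.64

E[u] = 0.08·√40000 + 0.72·√57600 + 0.2·√12100 = 0.08·200 + 0.72·240 + 0.2·110 = 210.8
CE = (210.8)² = 44436.64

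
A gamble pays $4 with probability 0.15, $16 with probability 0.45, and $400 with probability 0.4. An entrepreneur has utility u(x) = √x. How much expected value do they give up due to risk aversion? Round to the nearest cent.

$65.79

E[u] = 0.15·√4 + 0.45·√16 + 0.4·√400 = 0.15·2 + 0.45·4 + 0.4·20 = 10.1
CE = (10.1)² = 102.01
Risk premium = EV − CE = 167.8 − 102.01 = 65.79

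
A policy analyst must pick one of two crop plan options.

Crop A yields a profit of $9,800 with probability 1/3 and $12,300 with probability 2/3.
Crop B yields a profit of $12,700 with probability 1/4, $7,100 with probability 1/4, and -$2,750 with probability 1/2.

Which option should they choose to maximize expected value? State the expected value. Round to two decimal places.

Crop A = 1/3 × 9800 + 2/3 × 12300 = 3266.6667 + 8200 = 11466.6667
Crop B = 1/4 × 12700 + 1/4 × 7100 + 1/2 × (-2750) = 3175 + 1775 − 1375 = 3575

Crop A ($11,466.67)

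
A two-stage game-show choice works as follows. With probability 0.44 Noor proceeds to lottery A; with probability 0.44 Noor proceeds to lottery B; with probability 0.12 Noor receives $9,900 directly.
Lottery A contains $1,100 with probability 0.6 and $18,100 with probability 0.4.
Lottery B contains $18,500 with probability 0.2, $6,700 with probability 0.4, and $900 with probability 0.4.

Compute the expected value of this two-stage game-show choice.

EV(A) = 0.6 × 1100 + 0.4 × 18100 = 660 + 7240 = 7900
EV(B) = 0.2 × 18500 + 0.4 × 6700 + 0.4 × 900 = 3700 + 2680 + 360 = 6740
Branch C: 9900 (certain)
Overall = 0.44 × 7900 + 0.44 × 6740 + 0.12 × 9900 = 3476 + 2965.6 + 1188 = 7629.6

$7,629.60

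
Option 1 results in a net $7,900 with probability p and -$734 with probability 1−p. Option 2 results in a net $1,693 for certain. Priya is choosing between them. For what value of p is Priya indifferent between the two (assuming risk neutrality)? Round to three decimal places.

p·7900 + (1−p)·(-734) = 1693
8634p − 734 = 1693
p = (1693 + 734) / 8634

p = 0.281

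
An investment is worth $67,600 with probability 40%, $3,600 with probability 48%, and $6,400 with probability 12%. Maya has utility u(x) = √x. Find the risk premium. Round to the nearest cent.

$9,258.24

E[u] = 0.4·√67600 + 0.48·√3600 + 0.12·√6400 = 0.4·260 + 0.48·60 + 0.12·80 = 142.4
CE = (142.4)² = 20277.76
Risk premium = EV − CE = 29536 − 20277.76 = 9258.24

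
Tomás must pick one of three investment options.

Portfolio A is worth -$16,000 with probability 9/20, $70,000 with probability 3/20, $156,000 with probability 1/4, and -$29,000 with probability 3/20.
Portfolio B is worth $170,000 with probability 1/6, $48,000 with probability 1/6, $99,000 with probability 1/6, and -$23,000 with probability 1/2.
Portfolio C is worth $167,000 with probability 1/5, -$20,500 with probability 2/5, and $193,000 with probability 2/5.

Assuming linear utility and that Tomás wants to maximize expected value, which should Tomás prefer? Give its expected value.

Portfolio A = 9/20 × (-16000) + 3/20 × 70000 + 1/4 × 156000 + 3/20 × (-29000) = -7200 + 10500 + 39000 − 4350 = 37950
Portfolio B = 1/6 × 170000 + 1/6 × 48000 + 1/6 × 99000 + 1/2 × (-23000) = 28333.3333 + 8000 + 16500 − 11500 = 41333.3333
Portfolio C = 1/5 × 167000 + 2/5 × (-20500) + 2/5 × 193000 = 33400 − 8200 + 77200 = 102400

Portfolio C ($102,400)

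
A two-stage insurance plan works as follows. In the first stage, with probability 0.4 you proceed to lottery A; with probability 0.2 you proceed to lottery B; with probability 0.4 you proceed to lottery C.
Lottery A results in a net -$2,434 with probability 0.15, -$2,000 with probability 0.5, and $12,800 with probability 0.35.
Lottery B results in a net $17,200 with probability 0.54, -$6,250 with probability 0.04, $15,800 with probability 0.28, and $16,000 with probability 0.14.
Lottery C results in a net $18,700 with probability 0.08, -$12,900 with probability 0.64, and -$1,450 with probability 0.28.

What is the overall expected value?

$1,519.96

EV(A) = 0.15 × (-2434) + 0.5 × (-2000) + 0.35 × 12800 = -365.1 − 1000 + 4480 = 3114.9
EV(B) = 0.54 × 17200 + 0.04 × (-6250) + 0.28 × 15800 + 0.14 × 16000 = 9288 − 250 + 4424 + 2240 = 15702
EV(C) = 0.08 × 18700 + 0.64 × (-12900) + 0.28 × (-1450) = 1496 − 8256 − 406 = -7166
Overall = 0.4 × 3114.9 + 0.2 × 15702 + 0.4 × (-7166) = 1245.96 + 3140.4 − 2866.4 = 1519.96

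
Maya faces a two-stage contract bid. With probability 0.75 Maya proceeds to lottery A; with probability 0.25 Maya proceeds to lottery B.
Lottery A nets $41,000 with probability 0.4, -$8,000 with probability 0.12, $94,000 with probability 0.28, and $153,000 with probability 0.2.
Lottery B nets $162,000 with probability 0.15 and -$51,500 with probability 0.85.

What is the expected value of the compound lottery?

$49,401.25

EV(A) = 0.4 × 41000 + 0.12 × (-8000) + 0.28 × 94000 + 0.2 × 153000 = 16400 − 960 + 26320 + 30600 = 72360
EV(B) = 0.15 × 162000 + 0.85 × (-51500) = 24300 − 43775 = -19475
Overall = 0.75 × 72360 + 0.25 × (-19475) = 54270 − 4868.75 = 49401.25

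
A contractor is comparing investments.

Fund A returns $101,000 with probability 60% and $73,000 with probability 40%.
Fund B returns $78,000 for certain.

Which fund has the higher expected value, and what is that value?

Fund A ($89,800)

Fund A = 0.6 × 101000 + 0.4 × 73000 = 60600 + 29200 = 89800
Fund B: 78000 (certain)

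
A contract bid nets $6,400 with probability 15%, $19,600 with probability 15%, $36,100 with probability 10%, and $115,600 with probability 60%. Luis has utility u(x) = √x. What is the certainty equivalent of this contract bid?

$65,536

E[u] = 0.15·√6400 + 0.15·√19600 + 0.1·√36100 + 0.6·√115600 = 0.15·80 + 0.15·140 + 0.1·190 + 0.6·340 = 256
CE = (256)² = 65536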